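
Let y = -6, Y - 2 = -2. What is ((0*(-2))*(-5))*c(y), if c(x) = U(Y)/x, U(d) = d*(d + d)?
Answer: 0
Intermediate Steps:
Y = 0 (Y = 2 - 2 = 0)
U(d) = 2*d² (U(d) = d*(2*d) = 2*d²)
c(x) = 0 (c(x) = (2*0²)/x = (2*0)/x = 0/x = 0)
((0*(-2))*(-5))*c(y) = ((0*(-2))*(-5))*0 = (0*(-5))*0 = 0*0 = 0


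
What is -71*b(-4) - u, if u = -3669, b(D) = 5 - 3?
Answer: 3527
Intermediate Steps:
b(D) = 2
-71*b(-4) - u = -71*2 - 1*(-3669) = -142 + 3669 = 3527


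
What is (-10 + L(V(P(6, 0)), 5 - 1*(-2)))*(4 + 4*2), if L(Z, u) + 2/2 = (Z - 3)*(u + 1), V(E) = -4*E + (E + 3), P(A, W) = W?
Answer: -132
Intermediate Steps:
V(E) = 3 - 3*E (V(E) = -4*E + (3 + E) = 3 - 3*E)
L(Z, u) = -1 + (1 + u)*(-3 + Z) (L(Z, u) = -1 + (Z - 3)*(u + 1) = -1 + (-3 + Z)*(1 + u) = -1 + (1 + u)*(-3 + Z))
(-10 + L(V(P(6, 0)), 5 - 1*(-2)))*(4 + 4*2) = (-10 + (-4 + (3 - 3*0) - 3*(5 - 1*(-2)) + (3 - 3*0)*(5 - 1*(-2))))*(4 + 4*2) = (-10 + (-4 + (3 + 0) - 3*(5 + 2) + (3 + 0)*(5 + 2)))*(4 + 8) = (-10 + (-4 + 3 - 3*7 + 3*7))*12 = (-10 + (-4 + 3 - 21 + 21))*12 = (-10 - 1)*12 = -11*12 = -132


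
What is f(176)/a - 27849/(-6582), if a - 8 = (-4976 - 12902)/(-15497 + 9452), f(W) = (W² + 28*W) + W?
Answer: 239567092877/72663086 ≈ 3297.0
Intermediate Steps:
f(W) = W² + 29*W
a = 66238/6045 (a = 8 + (-4976 - 12902)/(-15497 + 9452) = 8 - 17878/(-6045) = 8 - 17878*(-1/6045) = 8 + 17878/6045 = 66238/6045 ≈ 10.957)
f(176)/a - 27849/(-6582) = (176*(29 + 176))/(66238/6045) - 27849/(-6582) = (176*205)*(6045/66238) - 27849*(-1/6582) = 36080*(6045/66238) + 9283/2194 = 109051800/33119 + 9283/2194 = 239567092877/72663086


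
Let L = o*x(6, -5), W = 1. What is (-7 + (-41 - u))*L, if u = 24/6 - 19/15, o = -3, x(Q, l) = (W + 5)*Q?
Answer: 27396/5 ≈ 5479.2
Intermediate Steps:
x(Q, l) = 6*Q (x(Q, l) = (1 + 5)*Q = 6*Q)
u = 41/15 (u = 24*(⅙) - 19*1/15 = 4 - 19/15 = 41/15 ≈ 2.7333)
L = -108 (L = -18*6 = -3*36 = -108)
(-7 + (-41 - u))*L = (-7 + (-41 - 1*41/15))*(-108) = (-7 + (-41 - 41/15))*(-108) = (-7 - 656/15)*(-108) = -761/15*(-108) = 27396/5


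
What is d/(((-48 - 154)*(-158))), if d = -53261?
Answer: -53261/31916 ≈ -1.6688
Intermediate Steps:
d/(((-48 - 154)*(-158))) = -53261*(-1/(158*(-48 - 154))) = -53261/((-202*(-158))) = -53261/31916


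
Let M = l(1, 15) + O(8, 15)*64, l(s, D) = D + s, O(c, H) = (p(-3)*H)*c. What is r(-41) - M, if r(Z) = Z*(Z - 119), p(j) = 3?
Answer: -16496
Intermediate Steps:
O(c, H) = 3*H*c (O(c, H) = (3*H)*c = 3*H*c)
r(Z) = Z*(-119 + Z)
M = 23056 (M = (15 + 1) + (3*15*8)*64 = 16 + 360*64 = 16 + 23040 = 23056)
r(-41) - M = -41*(-119 - 41) - 1*23056 = -41*(-160) - 23056 = 6560 - 23056 = -16496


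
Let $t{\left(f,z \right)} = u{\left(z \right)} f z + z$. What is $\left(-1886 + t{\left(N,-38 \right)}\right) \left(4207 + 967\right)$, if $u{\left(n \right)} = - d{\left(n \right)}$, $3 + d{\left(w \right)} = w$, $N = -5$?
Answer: $30350684$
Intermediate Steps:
$d{\left(w \right)} = -3 + w$
$u{\left(n \right)} = 3 - n$ ($u{\left(n \right)} = - (-3 + n) = 3 - n$)
$t{\left(f,z \right)} = z + f z \left(3 - z\right)$ ($t{\left(f,z \right)} = \left(3 - z\right) f z + z = f \left(3 - z\right) z + z = f z \left(3 - z\right) + z = z + f z \left(3 - z\right)$)
$\left(-1886 + t{\left(N,-38 \right)}\right) \left(4207 + 967\right) = \left(-1886 - - 38 \left(-1 - 5 \left(-3 - 38\right)\right)\right) \left(4207 + 967\right) = \left(-1886 - - 38 \left(-1 - -205\right)\right) 5174 = \left(-1886 - - 38 \left(-1 + 205\right)\right) 5174 = \left(-1886 - \left(-38\right) 204\right) 5174 = \left(-1886 + 7752\right) 5174 = 5866 \cdot 5174 = 30350684$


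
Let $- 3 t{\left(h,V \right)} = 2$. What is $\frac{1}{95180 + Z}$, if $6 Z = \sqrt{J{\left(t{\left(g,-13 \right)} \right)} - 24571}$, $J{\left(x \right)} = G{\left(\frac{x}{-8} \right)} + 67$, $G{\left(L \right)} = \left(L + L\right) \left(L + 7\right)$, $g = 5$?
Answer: $\frac{246706560}{23481532145003} - \frac{36 i \sqrt{3528406}}{23481532145003} \approx 1.0506 \cdot 10^{-5} - 2.8798 \cdot 10^{-9} i$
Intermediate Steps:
$G{\left(L \right)} = 2 L \left(7 + L\right)$
$t{\left(h,V \right)} = - \frac{2}{3}$ ($t{\left(h,V \right)} = \left(- \frac{1}{3}\right) 2 = - \frac{2}{3}$)
$J{\left(x \right)} = 67 - \frac{x \left(7 - \frac{x}{8}\right)}{4}$ ($J{\left(x \right)} = 2 \frac{x}{-8} \left(7 + \frac{x}{-8}\right) + 67 = 2 x \left(- \frac{1}{8}\right) \left(7 + x \left(- \frac{1}{8}\right)\right) + 67 = 2 \left(- \frac{x}{8}\right) \left(7 - \frac{x}{8}\right) + 67 = - \frac{x \left(7 - \frac{x}{8}\right)}{4} + 67 = 67 - \frac{x \left(7 - \frac{x}{8}\right)}{4}$)
$Z = \frac{i \sqrt{3528406}}{72}$ ($Z = \frac{\sqrt{\left(67 + \frac{1}{32} \left(- \frac{2}{3}\right) \left(-56 - \frac{2}{3}\right)\right) - 24571}}{6} = \frac{\sqrt{\left(67 + \frac{1}{32} \left(- \frac{2}{3}\right) \left(- \frac{170}{3}\right)\right) - 24571}}{6} = \frac{\sqrt{\left(67 + \frac{85}{72}\right) - 24571}}{6} = \frac{\sqrt{\frac{4909}{72} - 24571}}{6} = \frac{\sqrt{- \frac{1764203}{72}}}{6} = \frac{\frac{1}{12} i \sqrt{3528406}}{6} = \frac{i \sqrt{3528406}}{72} \approx 26.089 i$)
$\frac{1}{95180 + Z} = \frac{1}{95180 + \frac{i \sqrt{3528406}}{72}}$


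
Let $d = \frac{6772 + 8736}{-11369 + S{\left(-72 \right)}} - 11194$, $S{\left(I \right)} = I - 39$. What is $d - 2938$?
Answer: $- \frac{40562717}{2870} \approx -14133.0$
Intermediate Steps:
$S{\left(I \right)} = -39 + I$
$d = - \frac{32130657}{2870}$ ($d = \frac{6772 + 8736}{-11369 - 111} - 11194 = \frac{15508}{-11369 - 111} - 11194 = \frac{15508}{-11480} - 11194 = 15508 \left(- \frac{1}{11480}\right) - 11194 = - \frac{3877}{2870} - 11194 = - \frac{32130657}{2870} \approx -11195.0$)
$d - 2938 = - \frac{32130657}{2870} - 2938 = - \frac{40562717}{2870}$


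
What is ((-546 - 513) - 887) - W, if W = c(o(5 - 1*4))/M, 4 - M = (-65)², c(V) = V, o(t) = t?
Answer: -8214065/4221 ≈ -1946.0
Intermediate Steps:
M = -4221 (M = 4 - 1*(-65)² = 4 - 1*4225 = 4 - 4225 = -4221)
W = -1/4221 (W = (5 - 1*4)/(-4221) = (5 - 4)*(-1/4221) = 1*(-1/4221) = -1/4221 ≈ -0.00023691)
((-546 - 513) - 887) - W = ((-546 - 513) - 887) - 1*(-1/4221) = (-1059 - 887) + 1/4221 = -1946 + 1/4221 = -8214065/4221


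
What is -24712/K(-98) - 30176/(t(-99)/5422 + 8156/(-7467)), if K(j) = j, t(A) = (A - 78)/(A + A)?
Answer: 1329020069553140/47663939197 ≈ 27883.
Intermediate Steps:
t(A) = (-78 + A)/(2*A) (t(A) = (-78 + A)/((2*A)) = (-78 + A)*(1/(2*A)) = (-78 + A)/(2*A))
-24712/K(-98) - 30176/(t(-99)/5422 + 8156/(-7467)) = -24712/(-98) - 30176/(((1/2)*(-78 - 99)/(-99))/5422 + 8156/(-7467)) = -24712*(-1/98) - 30176/(((1/2)*(-1/99)*(-177))*(1/5422) + 8156*(-1/7467)) = 12356/49 - 30176/((59/66)*(1/5422) - 8156/7467) = 12356/49 - 30176/(59/357852 - 8156/7467) = 12356/49 - 30176/(-972733453/890693628) = 12356/49 - 30176*(-890693628/972733453) = 12356/49 + 26877570918528/972733453 = 1329020069553140/47663939197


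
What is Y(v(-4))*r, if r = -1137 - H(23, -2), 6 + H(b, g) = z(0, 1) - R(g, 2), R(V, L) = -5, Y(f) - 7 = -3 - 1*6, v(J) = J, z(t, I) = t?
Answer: 2272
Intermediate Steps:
Y(f) = -2 (Y(f) = 7 + (-3 - 1*6) = 7 + (-3 - 6) = 7 - 9 = -2)
H(b, g) = -1 (H(b, g) = -6 + (0 - 1*(-5)) = -6 + (0 + 5) = -6 + 5 = -1)
r = -1136 (r = -1137 - 1*(-1) = -1137 + 1 = -1136)
Y(v(-4))*r = -2*(-1136) = 2272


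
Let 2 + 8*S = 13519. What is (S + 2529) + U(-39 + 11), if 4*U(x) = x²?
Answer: 35317/8 ≈ 4414.6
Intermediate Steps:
S = 13517/8 (S = -¼ + (⅛)*13519 = -¼ + 13519/8 = 13517/8 ≈ 1689.6)
U(x) = x²/4
(S + 2529) + U(-39 + 11) = (13517/8 + 2529) + (-39 + 11)²/4 = 33749/8 + (¼)*(-28)² = 33749/8 + (¼)*784 = 33749/8 + 196 = 35317/8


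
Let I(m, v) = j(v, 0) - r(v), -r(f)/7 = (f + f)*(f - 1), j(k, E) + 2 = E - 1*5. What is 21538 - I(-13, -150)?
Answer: -295555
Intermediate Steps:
j(k, E) = -7 + E (j(k, E) = -2 + (E - 1*5) = -2 + (E - 5) = -2 + (-5 + E) = -7 + E)
r(f) = -14*f*(-1 + f) (r(f) = -7*(f + f)*(f - 1) = -7*2*f*(-1 + f) = -14*f*(-1 + f))
I(m, v) = -7 - 14*v*(1 - v) (I(m, v) = (-7 + 0) - 14*v*(1 - v) = -7 - 14*v*(1 - v))
21538 - I(-13, -150) = 21538 - (-7 + 14*(-150)*(-1 - 150)) = 21538 - (-7 + 14*(-150)*(-151)) = 21538 - (-7 + 317100) = 21538 - 1*317093 = 21538 - 317093 = -295555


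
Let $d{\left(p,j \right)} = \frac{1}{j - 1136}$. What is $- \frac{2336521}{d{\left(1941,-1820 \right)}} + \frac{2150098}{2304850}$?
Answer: $\frac{256758657159979}{37175} \approx 6.9068 \cdot 10^{9}$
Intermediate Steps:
$d{\left(p,j \right)} = \frac{1}{-1136 + j}$
$- \frac{2336521}{d{\left(1941,-1820 \right)}} + \frac{2150098}{2304850} = - \frac{2336521}{\frac{1}{-1136 - 1820}} + \frac{2150098}{2304850} = - \frac{2336521}{\frac{1}{-2956}} + 2150098 \cdot \frac{1}{2304850} = - \frac{2336521}{- \frac{1}{2956}} + \frac{34679}{37175} = \left(-2336521\right) \left(-2956\right) + \frac{34679}{37175} = 6906756076 + \frac{34679}{37175} = \frac{256758657159979}{37175}$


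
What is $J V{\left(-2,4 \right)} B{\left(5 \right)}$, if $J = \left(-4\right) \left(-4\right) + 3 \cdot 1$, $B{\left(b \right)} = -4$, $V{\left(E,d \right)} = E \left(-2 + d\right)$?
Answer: $304$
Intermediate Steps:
$J = 19$ ($J = 16 + 3 = 19$)
$J V{\left(-2,4 \right)} B{\left(5 \right)} = 19 \left(- 2 \left(-2 + 4\right)\right) \left(-4\right) = 19 \left(\left(-2\right) 2\right) \left(-4\right) = 19 \left(-4\right) \left(-4\right) = \left(-76\right) \left(-4\right) = 304$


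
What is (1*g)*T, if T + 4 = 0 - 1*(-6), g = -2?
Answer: -4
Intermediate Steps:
T = 2 (T = -4 + (0 - 1*(-6)) = -4 + (0 + 6) = -4 + 6 = 2)
(1*g)*T = (1*(-2))*2 = -2*2 = -4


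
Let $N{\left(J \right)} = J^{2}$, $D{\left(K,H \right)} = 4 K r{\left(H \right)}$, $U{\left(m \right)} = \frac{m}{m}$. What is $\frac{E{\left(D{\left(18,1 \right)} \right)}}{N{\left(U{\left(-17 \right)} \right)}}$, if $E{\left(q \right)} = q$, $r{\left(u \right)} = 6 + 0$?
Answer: $432$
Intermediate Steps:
$r{\left(u \right)} = 6$
$U{\left(m \right)} = 1$
$D{\left(K,H \right)} = 24 K$ ($D{\left(K,H \right)} = 4 K 6 = 24 K$)
$\frac{E{\left(D{\left(18,1 \right)} \right)}}{N{\left(U{\left(-17 \right)} \right)}} = \frac{24 \cdot 18}{1^{2}} = \frac{432}{1} = 432 \cdot 1 = 432$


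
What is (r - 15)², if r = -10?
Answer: 625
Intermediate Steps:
(r - 15)² = (-10 - 15)² = (-25)² = 625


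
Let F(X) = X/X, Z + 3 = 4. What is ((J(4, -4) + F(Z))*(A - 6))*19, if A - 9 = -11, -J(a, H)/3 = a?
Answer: 1672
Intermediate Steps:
Z = 1 (Z = -3 + 4 = 1)
J(a, H) = -3*a
F(X) = 1
A = -2 (A = 9 - 11 = -2)
((J(4, -4) + F(Z))*(A - 6))*19 = ((-3*4 + 1)*(-2 - 6))*19 = ((-12 + 1)*(-8))*19 = -11*(-8)*19 = 88*19 = 1672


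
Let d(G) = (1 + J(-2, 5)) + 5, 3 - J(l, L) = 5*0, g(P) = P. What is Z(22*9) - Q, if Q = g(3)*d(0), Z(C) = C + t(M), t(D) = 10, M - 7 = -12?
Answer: 181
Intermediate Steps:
M = -5 (M = 7 - 12 = -5)
J(l, L) = 3 (J(l, L) = 3 - 5*0 = 3 - 1*0 = 3 + 0 = 3)
Z(C) = 10 + C (Z(C) = C + 10 = 10 + C)
d(G) = 9 (d(G) = (1 + 3) + 5 = 4 + 5 = 9)
Q = 27 (Q = 3*9 = 27)
Z(22*9) - Q = (10 + 22*9) - 1*27 = (10 + 198) - 27 = 208 - 27 = 181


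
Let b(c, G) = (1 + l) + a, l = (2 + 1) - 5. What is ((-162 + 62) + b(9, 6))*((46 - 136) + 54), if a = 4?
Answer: 3492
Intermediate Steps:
l = -2 (l = 3 - 5 = -2)
b(c, G) = 3 (b(c, G) = (1 - 2) + 4 = -1 + 4 = 3)
((-162 + 62) + b(9, 6))*((46 - 136) + 54) = ((-162 + 62) + 3)*((46 - 136) + 54) = (-100 + 3)*(-90 + 54) = -97*(-36) = 3492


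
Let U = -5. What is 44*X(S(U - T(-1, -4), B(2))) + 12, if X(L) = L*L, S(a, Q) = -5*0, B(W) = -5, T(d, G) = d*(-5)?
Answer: 12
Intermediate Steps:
T(d, G) = -5*d
S(a, Q) = 0
X(L) = L²
44*X(S(U - T(-1, -4), B(2))) + 12 = 44*0² + 12 = 44*0 + 12 = 0 + 12 = 12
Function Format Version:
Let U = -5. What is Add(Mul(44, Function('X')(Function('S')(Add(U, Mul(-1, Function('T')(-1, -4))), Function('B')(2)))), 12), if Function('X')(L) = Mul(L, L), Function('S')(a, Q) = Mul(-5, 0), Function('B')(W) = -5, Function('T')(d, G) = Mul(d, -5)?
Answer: 12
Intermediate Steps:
Function('T')(d, G) = Mul(-5, d)
Function('S')(a, Q) = 0
Function('X')(L) = Pow(L, 2)
Add(Mul(44, Function('X')(Function('S')(Add(U, Mul(-1, Function('T')(-1, -4))), Function('B')(2)))), 12) = Add(Mul(44, Pow(0, 2)), 12) = Add(Mul(44, 0), 12) = Add(0, 12) = 12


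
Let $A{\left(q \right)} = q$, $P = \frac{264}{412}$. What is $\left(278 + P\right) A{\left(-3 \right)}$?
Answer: $- \frac{86100}{103} \approx -835.92$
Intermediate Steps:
$P = \frac{66}{103}$ ($P = 264 \cdot \frac{1}{412} = \frac{66}{103} \approx 0.64078$)
$\left(278 + P\right) A{\left(-3 \right)} = \left(278 + \frac{66}{103}\right) \left(-3\right) = \frac{28700}{103} \left(-3\right) = - \frac{86100}{103}$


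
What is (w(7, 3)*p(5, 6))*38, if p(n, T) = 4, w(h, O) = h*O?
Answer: 3192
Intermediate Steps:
w(h, O) = O*h
(w(7, 3)*p(5, 6))*38 = ((3*7)*4)*38 = (21*4)*38 = 84*38 = 3192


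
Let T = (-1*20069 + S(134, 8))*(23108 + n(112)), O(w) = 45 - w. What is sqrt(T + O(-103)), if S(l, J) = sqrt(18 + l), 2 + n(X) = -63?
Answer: sqrt(-462449819 + 46086*sqrt(38)) ≈ 21498.0*I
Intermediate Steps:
n(X) = -65 (n(X) = -2 - 63 = -65)
T = -462449967 + 46086*sqrt(38) (T = (-1*20069 + sqrt(18 + 134))*(23108 - 65) = (-20069 + sqrt(152))*23043 = (-20069 + 2*sqrt(38))*23043 = -462449967 + 46086*sqrt(38) ≈ -4.6217e+8)
sqrt(T + O(-103)) = sqrt((-462449967 + 46086*sqrt(38)) + (45 - 1*(-103))) = sqrt((-462449967 + 46086*sqrt(38)) + (45 + 103)) = sqrt((-462449967 + 46086*sqrt(38)) + 148) = sqrt(-462449819 + 46086*sqrt(38))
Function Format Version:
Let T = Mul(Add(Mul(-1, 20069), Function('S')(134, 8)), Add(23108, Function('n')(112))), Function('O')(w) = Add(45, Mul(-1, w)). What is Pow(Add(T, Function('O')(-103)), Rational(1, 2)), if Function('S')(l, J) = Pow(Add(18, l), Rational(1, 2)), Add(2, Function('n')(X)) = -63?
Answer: Pow(Add(-462449819, Mul(46086, Pow(38, Rational(1, 2)))), Rational(1, 2)) ≈ Mul(21498., I)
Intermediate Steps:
Function('n')(X) = -65 (Function('n')(X) = Add(-2, -63) = -65)
T = Add(-462449967, Mul(46086, Pow(38, Rational(1, 2)))) (T = Mul(Add(Mul(-1, 20069), Pow(Add(18, 134), Rational(1, 2))), Add(23108, -65)) = Mul(Add(-20069, Pow(152, Rational(1, 2))), 23043) = Mul(Add(-20069, Mul(2, Pow(38, Rational(1, 2)))), 23043) = Add(-462449967, Mul(46086, Pow(38, Rational(1, 2)))) ≈ -4.6217e+8)
Pow(Add(T, Function('O')(-103)), Rational(1, 2)) = Pow(Add(Add(-462449967, Mul(46086, Pow(38, Rational(1, 2)))), Add(45, Mul(-1, -103))), Rational(1, 2)) = Pow(Add(Add(-462449967, Mul(46086, Pow(38, Rational(1, 2)))), Add(45, 103)), Rational(1, 2)) = Pow(Add(Add(-462449967, Mul(46086, Pow(38, Rational(1, 2)))), 148), Rational(1, 2)) = Pow(Add(-462449819, Mul(46086, Pow(38, Rational(1, 2)))), Rational(1, 2))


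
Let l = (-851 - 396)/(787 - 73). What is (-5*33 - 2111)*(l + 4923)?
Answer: -3998675950/357 ≈ -1.1201e+7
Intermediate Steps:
l = -1247/714 ≈ -1.7465
(-5*33 - 2111)*(l + 4923) = (-5*33 - 2111)*(-1247/714 + 4923) = (-165 - 2111)*(3513775/714) = -2276*3513775/714 = -3998675950/357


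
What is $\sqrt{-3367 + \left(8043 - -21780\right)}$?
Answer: $2 \sqrt{6614} \approx 162.65$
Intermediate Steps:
$\sqrt{-3367 + \left(8043 - -21780\right)} = \sqrt{-3367 + \left(8043 + 21780\right)} = \sqrt{-3367 + 29823} = \sqrt{26456} = 2 \sqrt{6614}$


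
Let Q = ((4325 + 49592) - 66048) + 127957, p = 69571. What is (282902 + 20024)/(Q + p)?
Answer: 302926/185397 ≈ 1.6339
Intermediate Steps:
Q = 115826 (Q = (53917 - 66048) + 127957 = -12131 + 127957 = 115826)
(282902 + 20024)/(Q + p) = (282902 + 20024)/(115826 + 69571) = 302926/185397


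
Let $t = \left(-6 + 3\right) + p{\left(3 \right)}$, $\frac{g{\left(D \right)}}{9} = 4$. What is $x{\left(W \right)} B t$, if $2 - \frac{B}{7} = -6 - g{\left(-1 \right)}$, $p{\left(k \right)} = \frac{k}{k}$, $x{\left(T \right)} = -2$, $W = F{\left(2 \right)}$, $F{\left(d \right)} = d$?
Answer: $1232$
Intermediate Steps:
$W = 2$
$p{\left(k \right)} = 1$
$g{\left(D \right)} = 36$ ($g{\left(D \right)} = 9 \cdot 4 = 36$)
$B = 308$ ($B = 14 - 7 \left(-6 - 36\right) = 14 - -294 = 14 + 294 = 308$)
$t = -2$ ($t = \left(-6 + 3\right) + 1 = -3 + 1 = -2$)
$x{\left(W \right)} B t = \left(-2\right) 308 \left(-2\right) = \left(-616\right) \left(-2\right) = 1232$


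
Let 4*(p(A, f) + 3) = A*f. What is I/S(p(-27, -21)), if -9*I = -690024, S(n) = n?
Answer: 920032/1665 ≈ 552.57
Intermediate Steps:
p(A, f) = -3 + A*f/4 (p(A, f) = -3 + (A*f)/4 = -3 + A*f/4)
I = 230008/3 (I = -1/9*(-690024) = 230008/3 ≈ 76669.)
I/S(p(-27, -21)) = 230008/(3*(-3 + (1/4)*(-27)*(-21))) = 230008/(3*(-3 + 567/4)) = 230008/(3*(555/4)) = (230008/3)*(4/555) = 920032/1665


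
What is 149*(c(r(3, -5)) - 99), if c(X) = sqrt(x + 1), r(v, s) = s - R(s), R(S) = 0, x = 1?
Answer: -14751 + 149*sqrt(2) ≈ -14540.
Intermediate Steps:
r(v, s) = s (r(v, s) = s - 1*0 = s + 0 = s)
c(X) = sqrt(2) (c(X) = sqrt(1 + 1) = sqrt(2))
149*(c(r(3, -5)) - 99) = 149*(sqrt(2) - 99) = 149*(-99 + sqrt(2)) = -14751 + 149*sqrt(2)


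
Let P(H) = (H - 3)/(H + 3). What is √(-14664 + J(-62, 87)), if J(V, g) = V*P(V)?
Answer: I*√51283154/59 ≈ 121.38*I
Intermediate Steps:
P(H) = (-3 + H)/(3 + H)
J(V, g) = V*(-3 + V)/(3 + V) (J(V, g) = V*((-3 + V)/(3 + V)) = V*(-3 + V)/(3 + V))
√(-14664 + J(-62, 87)) = √(-14664 - 62*(-3 - 62)/(3 - 62)) = √(-14664 - 62*(-65)/(-59)) = √(-14664 - 62*(-1/59)*(-65)) = √(-14664 - 4030/59) = √(-869206/59) = I*√51283154/59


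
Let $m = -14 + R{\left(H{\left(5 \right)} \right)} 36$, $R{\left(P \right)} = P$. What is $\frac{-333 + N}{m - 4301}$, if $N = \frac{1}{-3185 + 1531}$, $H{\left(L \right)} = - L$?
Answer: $\frac{550783}{7434730} \approx 0.074082$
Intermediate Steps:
$m = -194$ ($m = -14 + \left(-1\right) 5 \cdot 36 = -14 - 180 = -194$)
$N = - \frac{1}{1654}$ ($N = \frac{1}{-1654} = - \frac{1}{1654} \approx -0.0006046$)
$\frac{-333 + N}{m - 4301} = \frac{-333 - \frac{1}{1654}}{-194 - 4301} = - \frac{550783}{1654 \left(-4495\right)} = \left(- \frac{550783}{1654}\right) \left(- \frac{1}{4495}\right) = \frac{550783}{7434730}$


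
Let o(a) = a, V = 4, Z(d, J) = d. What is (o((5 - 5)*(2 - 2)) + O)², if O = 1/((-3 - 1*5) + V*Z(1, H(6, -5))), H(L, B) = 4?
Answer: 1/16 ≈ 0.062500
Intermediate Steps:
O = -¼ (O = 1/((-3 - 1*5) + 4*1) = 1/((-3 - 5) + 4) = 1/(-8 + 4) = 1/(-4) = -¼ ≈ -0.25000)
(o((5 - 5)*(2 - 2)) + O)² = ((5 - 5)*(2 - 2) - ¼)² = (0*0 - ¼)² = (0 - ¼)² = (-¼)² = 1/16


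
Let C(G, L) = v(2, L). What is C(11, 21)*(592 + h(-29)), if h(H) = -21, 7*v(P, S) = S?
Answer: 1713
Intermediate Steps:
v(P, S) = S/7
C(G, L) = L/7
C(11, 21)*(592 + h(-29)) = ((⅐)*21)*(592 - 21) = 3*571 = 1713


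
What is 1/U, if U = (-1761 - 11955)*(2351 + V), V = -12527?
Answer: 1/139574016 ≈ 7.1647e-9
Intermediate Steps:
U = 139574016 (U = (-1761 - 11955)*(2351 - 12527) = -13716*(-10176) = 139574016)
1/U = 1/139574016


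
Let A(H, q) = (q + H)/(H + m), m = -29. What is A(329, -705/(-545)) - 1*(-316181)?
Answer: 5169577351/16350 ≈ 3.1618e+5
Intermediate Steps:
A(H, q) = (H + q)/(-29 + H) (A(H, q) = (q + H)/(H - 29) = (H + q)/(-29 + H))
A(329, -705/(-545)) - 1*(-316181) = (329 - 705/(-545))/(-29 + 329) - 1*(-316181) = (329 - 705*(-1/545))/300 + 316181 = (329 + 141/109)/300 + 316181 = (1/300)*(36002/109) + 316181 = 18001/16350 + 316181 = 5169577351/16350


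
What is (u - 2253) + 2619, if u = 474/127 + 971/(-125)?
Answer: 5746183/15875 ≈ 361.96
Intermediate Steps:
u = -64067/15875 (u = 474*(1/127) + 971*(-1/125) = 474/127 - 971/125 = -64067/15875 ≈ -4.0357)
(u - 2253) + 2619 = (-64067/15875 - 2253) + 2619 = -35830442/15875 + 2619 = 5746183/15875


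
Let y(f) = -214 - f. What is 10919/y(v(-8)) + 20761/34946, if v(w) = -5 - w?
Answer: -377070237/7583282 ≈ -49.724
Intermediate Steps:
10919/y(v(-8)) + 20761/34946 = 10919/(-214 - (-5 - 1*(-8))) + 20761/34946 = 10919/(-214 - (-5 + 8)) + 20761*(1/34946) = 10919/(-214 - 1*3) + 20761/34946 = 10919/(-214 - 3) + 20761/34946 = 10919/(-217) + 20761/34946 = 10919*(-1/217) + 20761/34946 = -10919/217 + 20761/34946 = -377070237/7583282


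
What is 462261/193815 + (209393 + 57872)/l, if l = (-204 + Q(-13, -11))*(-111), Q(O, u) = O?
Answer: 6992716298/518713545 ≈ 13.481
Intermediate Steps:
l = 24087 (l = (-204 - 13)*(-111) = -217*(-111) = 24087)
462261/193815 + (209393 + 57872)/l = 462261/193815 + (209393 + 57872)/24087 = 462261*(1/193815) + 267265*(1/24087) = 154087/64605 + 267265/24087 = 6992716298/518713545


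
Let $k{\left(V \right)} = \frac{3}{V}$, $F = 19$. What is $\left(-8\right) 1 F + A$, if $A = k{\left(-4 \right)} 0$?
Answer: $-152$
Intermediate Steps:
$A = 0$ ($A = \frac{3}{-4} \cdot 0 = 3 \left(- \frac{1}{4}\right) 0 = \left(- \frac{3}{4}\right) 0 = 0$)
$\left(-8\right) 1 F + A = \left(-8\right) 1 \cdot 19 + 0 = \left(-8\right) 19 + 0 = -152 + 0 = -152$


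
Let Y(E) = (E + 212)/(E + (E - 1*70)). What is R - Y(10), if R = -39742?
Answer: -993439/25 ≈ -39738.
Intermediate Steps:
Y(E) = (212 + E)/(-70 + 2*E) (Y(E) = (212 + E)/(E + (E - 70)) = (212 + E)/(E + (-70 + E)) = (212 + E)/(-70 + 2*E))
R - Y(10) = -39742 - (212 + 10)/(2*(-35 + 10)) = -39742 - 222/(2*(-25)) = -39742 - (-1)*222/(2*25) = -39742 - 1*(-111/25) = -39742 + 111/25 = -993439/25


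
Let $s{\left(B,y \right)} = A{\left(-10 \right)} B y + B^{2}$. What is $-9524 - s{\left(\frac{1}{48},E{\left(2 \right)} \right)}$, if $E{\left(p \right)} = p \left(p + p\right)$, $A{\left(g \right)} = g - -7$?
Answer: $- \frac{21942145}{2304} \approx -9523.5$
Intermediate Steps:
$A{\left(g \right)} = 7 + g$ ($A{\left(g \right)} = g + 7 = 7 + g$)
$E{\left(p \right)} = 2 p^{2}$ ($E{\left(p \right)} = p 2 p = 2 p^{2}$)
$s{\left(B,y \right)} = B^{2} - 3 B y$ ($s{\left(B,y \right)} = \left(7 - 10\right) B y + B^{2} = - 3 B y + B^{2} = B^{2} - 3 B y$)
$-9524 - s{\left(\frac{1}{48},E{\left(2 \right)} \right)} = -9524 - \frac{\frac{1}{48} - 3 \cdot 2 \cdot 2^{2}}{48} = -9524 - \frac{\frac{1}{48} - 3 \cdot 2 \cdot 4}{48} = -9524 - \frac{\frac{1}{48} - 24}{48} = -9524 - \frac{1}{48} \left(- \frac{1151}{48}\right) = -9524 - - \frac{1151}{2304} = -9524 + \frac{1151}{2304} = - \frac{21942145}{2304}$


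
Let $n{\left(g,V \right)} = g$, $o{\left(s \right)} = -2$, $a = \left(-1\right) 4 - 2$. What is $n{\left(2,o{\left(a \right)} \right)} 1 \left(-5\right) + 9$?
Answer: $-1$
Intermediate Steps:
$a = -6$ ($a = -4 - 2 = -6$)
$n{\left(2,o{\left(a \right)} \right)} 1 \left(-5\right) + 9 = 2 \cdot 1 \left(-5\right) + 9 = 2 \left(-5\right) + 9 = -10 + 9 = -1$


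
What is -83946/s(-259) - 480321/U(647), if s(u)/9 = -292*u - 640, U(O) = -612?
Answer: 3001050235/3824388 ≈ 784.71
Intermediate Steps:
s(u) = -5760 - 2628*u (s(u) = 9*(-292*u - 640) = 9*(-640 - 292*u) = -5760 - 2628*u)
-83946/s(-259) - 480321/U(647) = -83946/(-5760 - 2628*(-259)) - 480321/(-612) = -83946/(-5760 + 680652) - 480321*(-1/612) = -83946/674892 + 53369/68 = -83946*1/674892 + 53369/68 = -13991/112482 + 53369/68 = 3001050235/3824388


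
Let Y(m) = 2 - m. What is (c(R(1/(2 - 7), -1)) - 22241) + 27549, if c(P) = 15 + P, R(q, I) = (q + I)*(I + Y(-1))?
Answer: 26603/5 ≈ 5320.6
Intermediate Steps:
R(q, I) = (3 + I)*(I + q) (R(q, I) = (q + I)*(I + (2 - 1*(-1))) = (I + q)*(I + (2 + 1)) = (I + q)*(I + 3) = (I + q)*(3 + I) = (3 + I)*(I + q))
(c(R(1/(2 - 7), -1)) - 22241) + 27549 = ((15 + ((-1)² + 3*(-1) + 3/(2 - 7) - 1/(2 - 7))) - 22241) + 27549 = ((15 + (1 - 3 + 3/(-5) - 1/(-5))) - 22241) + 27549 = ((15 + (1 - 3 + 3*(-⅕) - 1*(-⅕))) - 22241) + 27549 = ((15 + (1 - 3 - ⅗ + ⅕)) - 22241) + 27549 = ((15 - 12/5) - 22241) + 27549 = (63/5 - 22241) + 27549 = -111142/5 + 27549 = 26603/5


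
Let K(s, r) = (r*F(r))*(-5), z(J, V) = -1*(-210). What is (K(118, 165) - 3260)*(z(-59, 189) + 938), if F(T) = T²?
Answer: -25788539980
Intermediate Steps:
z(J, V) = 210
K(s, r) = -5*r³ (K(s, r) = (r*r²)*(-5) = r³*(-5) = -5*r³)
(K(118, 165) - 3260)*(z(-59, 189) + 938) = (-5*165³ - 3260)*(210 + 938) = (-5*4492125 - 3260)*1148 = (-22460625 - 3260)*1148 = -22463885*1148 = -25788539980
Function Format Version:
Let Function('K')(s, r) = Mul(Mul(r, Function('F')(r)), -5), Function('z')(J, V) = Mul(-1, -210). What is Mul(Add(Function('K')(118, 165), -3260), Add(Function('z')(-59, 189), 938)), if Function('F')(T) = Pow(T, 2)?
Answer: -25788539980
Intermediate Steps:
Function('z')(J, V) = 210
Function('K')(s, r) = Mul(-5, Pow(r, 3)) (Function('K')(s, r) = Mul(Mul(r, Pow(r, 2)), -5) = Mul(Pow(r, 3), -5) = Mul(-5, Pow(r, 3)))
Mul(Add(Function('K')(118, 165), -3260), Add(Function('z')(-59, 189), 938)) = Mul(Add(Mul(-5, Pow(165, 3)), -3260), Add(210, 938)) = Mul(Add(Mul(-5, 4492125), -3260), 1148) = Mul(Add(-22460625, -3260), 1148) = Mul(-22463885, 1148) = -25788539980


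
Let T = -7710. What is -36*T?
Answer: 277560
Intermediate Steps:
-36*T = -36*(-7710) = 277560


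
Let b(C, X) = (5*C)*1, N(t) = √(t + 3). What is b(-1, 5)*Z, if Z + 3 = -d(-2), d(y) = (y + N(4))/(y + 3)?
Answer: 5 + 5*√7 ≈ 18.229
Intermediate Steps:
N(t) = √(3 + t)
d(y) = (y + √7)/(3 + y) (d(y) = (y + √(3 + 4))/(y + 3) = (y + √7)/(3 + y))
b(C, X) = 5*C
Z = -1 - √7 (Z = -3 - (-2 + √7)/(3 - 2) = -3 - (-2 + √7)/1 = -3 - (-2 + √7) = -3 + (2 - √7) = -1 - √7 ≈ -3.6458)
b(-1, 5)*Z = (5*(-1))*(-1 - √7) = -5*(-1 - √7) = 5 + 5*√7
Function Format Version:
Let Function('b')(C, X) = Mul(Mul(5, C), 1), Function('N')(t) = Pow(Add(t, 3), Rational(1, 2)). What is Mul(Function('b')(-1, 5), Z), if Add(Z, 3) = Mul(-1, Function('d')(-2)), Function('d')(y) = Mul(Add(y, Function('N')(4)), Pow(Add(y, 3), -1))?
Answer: Add(5, Mul(5, Pow(7, Rational(1, 2)))) ≈ 18.229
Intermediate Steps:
Function('N')(t) = Pow(Add(3, t), Rational(1, 2))
Function('d')(y) = Mul(Pow(Add(3, y), -1), Add(y, Pow(7, Rational(1, 2)))) (Function('d')(y) = Mul(Add(y, Pow(Add(3, 4), Rational(1, 2))), Pow(Add(y, 3), -1)) = Mul(Add(y, Pow(7, Rational(1, 2))), Pow(Add(3, y), -1)) = Mul(Pow(Add(3, y), -1), Add(y, Pow(7, Rational(1, 2)))))
Function('b')(C, X) = Mul(5, C)
Z = Add(-1, Mul(-1, Pow(7, Rational(1, 2)))) (Z = Add(-3, Mul(-1, Mul(Pow(Add(3, -2), -1), Add(-2, Pow(7, Rational(1, 2)))))) = Add(-3, Mul(-1, Mul(Pow(1, -1), Add(-2, Pow(7, Rational(1, 2)))))) = Add(-3, Mul(-1, Mul(1, Add(-2, Pow(7, Rational(1, 2)))))) = Add(-3, Mul(-1, Add(-2, Pow(7, Rational(1, 2))))) = Add(-3, Add(2, Mul(-1, Pow(7, Rational(1, 2))))) = Add(-1, Mul(-1, Pow(7, Rational(1, 2)))) ≈ -3.6458)
Mul(Function('b')(-1, 5), Z) = Mul(Mul(5, -1), Add(-1, Mul(-1, Pow(7, Rational(1, 2))))) = Mul(-5, Add(-1, Mul(-1, Pow(7, Rational(1, 2))))) = Add(5, Mul(5, Pow(7, Rational(1, 2))))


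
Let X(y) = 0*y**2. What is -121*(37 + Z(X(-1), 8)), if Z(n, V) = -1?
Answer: -4356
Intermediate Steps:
X(y) = 0
-121*(37 + Z(X(-1), 8)) = -121*(37 - 1) = -121*36 = -4356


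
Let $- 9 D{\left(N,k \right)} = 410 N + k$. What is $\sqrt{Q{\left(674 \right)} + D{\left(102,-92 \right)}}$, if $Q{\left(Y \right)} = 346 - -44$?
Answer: $\frac{i \sqrt{38218}}{3} \approx 65.165 i$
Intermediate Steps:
$Q{\left(Y \right)} = 390$ ($Q{\left(Y \right)} = 346 + 44 = 390$)
$D{\left(N,k \right)} = - \frac{410 N}{9} - \frac{k}{9}$ ($D{\left(N,k \right)} = - \frac{410 N + k}{9} = - \frac{k + 410 N}{9} = - \frac{410 N}{9} - \frac{k}{9}$)
$\sqrt{Q{\left(674 \right)} + D{\left(102,-92 \right)}} = \sqrt{390 - \frac{41728}{9}} = \sqrt{- \frac{38218}{9}} = \frac{i \sqrt{38218}}{3}$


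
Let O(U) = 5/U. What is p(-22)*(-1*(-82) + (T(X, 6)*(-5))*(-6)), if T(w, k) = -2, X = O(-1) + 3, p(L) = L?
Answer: -484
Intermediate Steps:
X = -2 (X = 5/(-1) + 3 = 5*(-1) + 3 = -5 + 3 = -2)
p(-22)*(-1*(-82) + (T(X, 6)*(-5))*(-6)) = -22*(-1*(-82) - 2*(-5)*(-6)) = -22*(82 + 10*(-6)) = -22*(82 - 60) = -22*22 = -484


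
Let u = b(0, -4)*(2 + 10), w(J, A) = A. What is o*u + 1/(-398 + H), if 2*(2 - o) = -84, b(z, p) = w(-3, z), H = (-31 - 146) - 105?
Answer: -1/680 ≈ -0.0014706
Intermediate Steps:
H = -282 (H = -177 - 105 = -282)
b(z, p) = z
o = 44 (o = 2 - 1/2*(-84) = 2 + 42 = 44)
u = 0 (u = 0*(2 + 10) = 0*12 = 0)
o*u + 1/(-398 + H) = 44*0 + 1/(-398 - 282) = 0 + 1/(-680) = 0 - 1/680 = -1/680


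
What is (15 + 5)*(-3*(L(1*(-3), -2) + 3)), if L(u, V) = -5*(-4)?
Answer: -1380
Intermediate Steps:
L(u, V) = 20
(15 + 5)*(-3*(L(1*(-3), -2) + 3)) = (15 + 5)*(-3*(20 + 3)) = 20*(-3*23) = 20*(-69) = -1380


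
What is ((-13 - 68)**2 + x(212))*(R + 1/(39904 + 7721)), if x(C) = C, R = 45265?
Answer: 14600865124898/47625 ≈ 3.0658e+8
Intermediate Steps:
((-13 - 68)**2 + x(212))*(R + 1/(39904 + 7721)) = ((-13 - 68)**2 + 212)*(45265 + 1/(39904 + 7721)) = ((-81)**2 + 212)*(45265 + 1/47625) = (6561 + 212)*(45265 + 1/47625) = 6773*(2155745626/47625) = 14600865124898/47625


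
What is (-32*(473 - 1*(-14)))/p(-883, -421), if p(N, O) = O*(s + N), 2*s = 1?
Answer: -31168/743065 ≈ -0.041945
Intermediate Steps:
s = ½ (s = (½)*1 = ½ ≈ 0.50000)
p(N, O) = O*(½ + N)
(-32*(473 - 1*(-14)))/p(-883, -421) = (-32*(473 - 1*(-14)))/((-421*(½ - 883))) = (-32*(473 + 14))/((-421*(-1765/2))) = (-32*487)/(743065/2) = -15584*2/743065 = -31168/743065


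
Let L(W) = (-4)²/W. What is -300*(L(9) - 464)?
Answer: 416000/3 ≈ 1.3867e+5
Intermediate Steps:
L(W) = 16/W
-300*(L(9) - 464) = -300*(16/9 - 464) = -300*(-4160/9) = 416000/3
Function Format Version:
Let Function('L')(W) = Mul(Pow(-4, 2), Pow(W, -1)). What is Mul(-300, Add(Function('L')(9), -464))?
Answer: Rational(416000, 3) ≈ 1.3867e+5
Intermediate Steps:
Function('L')(W) = Mul(16, Pow(W, -1))
Mul(-300, Add(Function('L')(9), -464)) = Mul(-300, Add(Mul(16, Pow(9, -1)), -464)) = Mul(-300, Add(Mul(16, Rational(1, 9)), -464)) = Mul(-300, Add(Rational(16, 9), -464)) = Mul(-300, Rational(-4160, 9)) = Rational(416000, 3)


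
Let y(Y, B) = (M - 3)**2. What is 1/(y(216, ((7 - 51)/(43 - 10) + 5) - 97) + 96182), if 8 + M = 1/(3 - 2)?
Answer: 1/96282 ≈ 1.0386e-5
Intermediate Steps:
M = -7 (M = -8 + 1/(3 - 2) = -8 + 1/1 = -8 + 1 = -7)
y(Y, B) = 100 (y(Y, B) = (-7 - 3)**2 = (-10)**2 = 100)
1/(y(216, ((7 - 51)/(43 - 10) + 5) - 97) + 96182) = 1/(100 + 96182) = 1/96282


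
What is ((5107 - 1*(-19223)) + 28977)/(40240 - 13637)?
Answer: 53307/26603 ≈ 2.0038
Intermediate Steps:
((5107 - 1*(-19223)) + 28977)/(40240 - 13637) = ((5107 + 19223) + 28977)/26603 = (24330 + 28977)*(1/26603) = 53307*(1/26603) = 53307/26603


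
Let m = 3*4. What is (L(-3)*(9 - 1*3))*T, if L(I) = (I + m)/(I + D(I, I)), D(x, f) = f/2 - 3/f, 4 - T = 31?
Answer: 2916/7 ≈ 416.57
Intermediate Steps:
T = -27 (T = 4 - 1*31 = 4 - 31 = -27)
D(x, f) = f/2 - 3/f (D(x, f) = f*(½) - 3/f = f/2 - 3/f)
m = 12
L(I) = (12 + I)/(-3/I + 3*I/2) (L(I) = (I + 12)/(I + (I/2 - 3/I)) = (12 + I)/(-3/I + 3*I/2))
(L(-3)*(9 - 1*3))*T = (((⅔)*(-3)*(12 - 3)/(-2 + (-3)²))*(9 - 1*3))*(-27) = (((⅔)*(-3)*9/(-2 + 9))*(9 - 3))*(-27) = (((⅔)*(-3)*9/7)*6)*(-27) = (((⅔)*(-3)*(⅐)*9)*6)*(-27) = -18/7*6*(-27) = -108/7*(-27) = 2916/7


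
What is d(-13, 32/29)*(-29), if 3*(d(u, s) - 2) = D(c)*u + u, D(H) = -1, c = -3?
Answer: -58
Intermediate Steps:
d(u, s) = 2 (d(u, s) = 2 + (-u + u)/3 = 2 + (1/3)*0 = 2 + 0 = 2)
d(-13, 32/29)*(-29) = 2*(-29) = -58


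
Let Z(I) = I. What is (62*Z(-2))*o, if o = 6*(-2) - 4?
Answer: 1984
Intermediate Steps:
o = -16 (o = -12 - 4 = -16)
(62*Z(-2))*o = (62*(-2))*(-16) = -124*(-16) = 1984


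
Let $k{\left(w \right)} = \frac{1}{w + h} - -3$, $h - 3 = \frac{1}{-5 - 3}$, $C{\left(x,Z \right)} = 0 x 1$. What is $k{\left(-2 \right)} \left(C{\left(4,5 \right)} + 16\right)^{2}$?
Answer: $\frac{7424}{7} \approx 1060.6$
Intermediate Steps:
$C{\left(x,Z \right)} = 0$ ($C{\left(x,Z \right)} = 0 \cdot 1 = 0$)
$h = \frac{23}{8}$ ($h = 3 + \frac{1}{-5 - 3} = 3 + \frac{1}{-8} = 3 - \frac{1}{8} = \frac{23}{8} \approx 2.875$)
$k{\left(w \right)} = 3 + \frac{1}{\frac{23}{8} + w}$ ($k{\left(w \right)} = \frac{1}{w + \frac{23}{8}} - -3 = \frac{1}{\frac{23}{8} + w} + 3 = 3 + \frac{1}{\frac{23}{8} + w}$)
$k{\left(-2 \right)} \left(C{\left(4,5 \right)} + 16\right)^{2} = \frac{77 + 24 \left(-2\right)}{23 + 8 \left(-2\right)} \left(0 + 16\right)^{2} = \frac{77 - 48}{23 - 16} \cdot 16^{2} = \frac{1}{7} \cdot 29 \cdot 256 = \frac{29}{7} \cdot 256 = \frac{7424}{7}$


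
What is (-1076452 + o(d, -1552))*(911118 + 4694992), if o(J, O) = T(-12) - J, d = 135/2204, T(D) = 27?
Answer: -6650082144750925/1102 ≈ -6.0346e+12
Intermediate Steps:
d = 135/2204 (d = 135*(1/2204) = 135/2204 ≈ 0.061252)
o(J, O) = 27 - J
(-1076452 + o(d, -1552))*(911118 + 4694992) = (-1076452 + (27 - 1*135/2204))*(911118 + 4694992) = (-1076452 + (27 - 135/2204))*5606110 = (-1076452 + 59373/2204)*5606110 = -2372440835/2204*5606110 = -6650082144750925/1102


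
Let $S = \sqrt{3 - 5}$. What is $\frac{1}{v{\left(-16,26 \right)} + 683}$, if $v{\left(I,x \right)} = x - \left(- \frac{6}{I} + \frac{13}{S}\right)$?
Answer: $\frac{45352}{32142969} - \frac{416 i \sqrt{2}}{32142969} \approx 0.0014109 - 1.8303 \cdot 10^{-5} i$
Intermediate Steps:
$S = i \sqrt{2}$ ($S = \sqrt{-2} = i \sqrt{2} \approx 1.4142 i$)
$v{\left(I,x \right)} = x + \frac{6}{I} + \frac{13 i \sqrt{2}}{2}$ ($v{\left(I,x \right)} = x - \left(- \frac{6}{I} + 13 \left(- \frac{i \sqrt{2}}{2}\right)\right) = x - \left(- \frac{6}{I} + 13 \left(- \frac{1}{2}\right) i \sqrt{2}\right) = x + \left(\frac{6}{I} + \frac{13 i \sqrt{2}}{2}\right) = x + \frac{6}{I} + \frac{13 i \sqrt{2}}{2}$)
$\frac{1}{v{\left(-16,26 \right)} + 683} = \frac{1}{\left(26 + \frac{6}{-16} + \frac{13 i \sqrt{2}}{2}\right) + 683} = \frac{1}{\left(26 + 6 \left(- \frac{1}{16}\right) + \frac{13 i \sqrt{2}}{2}\right) + 683} = \frac{1}{\left(26 - \frac{3}{8} + \frac{13 i \sqrt{2}}{2}\right) + 683} = \frac{1}{\left(\frac{205}{8} + \frac{13 i \sqrt{2}}{2}\right) + 683} = \frac{1}{\frac{5669}{8} + \frac{13 i \sqrt{2}}{2}}$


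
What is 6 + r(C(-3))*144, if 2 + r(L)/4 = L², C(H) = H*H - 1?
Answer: 35718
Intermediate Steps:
C(H) = -1 + H² (C(H) = H² - 1 = -1 + H²)
r(L) = -8 + 4*L²
6 + r(C(-3))*144 = 6 + (-8 + 4*(-1 + (-3)²)²)*144 = 6 + (-8 + 4*(-1 + 9)²)*144 = 6 + (-8 + 4*8²)*144 = 6 + (-8 + 4*64)*144 = 6 + (-8 + 256)*144 = 6 + 248*144 = 6 + 35712 = 35718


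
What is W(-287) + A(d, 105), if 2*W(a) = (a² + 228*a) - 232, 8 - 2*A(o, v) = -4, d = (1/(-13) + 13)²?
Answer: 16713/2 ≈ 8356.5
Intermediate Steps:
d = 28224/169 (d = (-1/13 + 13)² = (168/13)² = 28224/169 ≈ 167.01)
A(o, v) = 6 (A(o, v) = 4 - ½*(-4) = 4 + 2 = 6)
W(a) = -116 + a²/2 + 114*a (W(a) = ((a² + 228*a) - 232)/2 = (-232 + a² + 228*a)/2 = -116 + a²/2 + 114*a)
W(-287) + A(d, 105) = (-116 + (½)*(-287)² + 114*(-287)) + 6 = (-116 + (½)*82369 - 32718) + 6 = (-116 + 82369/2 - 32718) + 6 = 16701/2 + 6 = 16713/2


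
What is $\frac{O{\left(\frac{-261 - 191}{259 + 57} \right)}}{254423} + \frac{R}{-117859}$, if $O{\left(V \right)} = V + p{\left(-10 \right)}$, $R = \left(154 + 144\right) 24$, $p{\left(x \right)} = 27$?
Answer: $- \frac{963174196}{15898638847} \approx -0.060582$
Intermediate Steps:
$R = 7152$ ($R = 298 \cdot 24 = 7152$)
$O{\left(V \right)} = 27 + V$ ($O{\left(V \right)} = V + 27 = 27 + V$)
$\frac{O{\left(\frac{-261 - 191}{259 + 57} \right)}}{254423} + \frac{R}{-117859} = \frac{27 + \frac{-261 - 191}{259 + 57}}{254423} + \frac{7152}{-117859} = \left(27 - \frac{452}{316}\right) \frac{1}{254423} + 7152 \left(- \frac{1}{117859}\right) = \left(27 - \frac{113}{79}\right) \frac{1}{254423} - \frac{48}{791} = \frac{2020}{79} \cdot \frac{1}{254423} - \frac{48}{791} = \frac{2020}{20099417} - \frac{48}{791} = - \frac{963174196}{15898638847}$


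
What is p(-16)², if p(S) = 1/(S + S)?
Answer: 1/1024 ≈ 0.00097656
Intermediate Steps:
p(S) = 1/(2*S)
p(-16)² = ((½)/(-16))² = ((½)*(-1/16))² = (-1/32)² = 1/1024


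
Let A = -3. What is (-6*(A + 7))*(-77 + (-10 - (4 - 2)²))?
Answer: 2184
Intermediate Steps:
(-6*(A + 7))*(-77 + (-10 - (4 - 2)²)) = (-6*(-3 + 7))*(-77 + (-10 - (4 - 2)²)) = (-6*4)*(-77 + (-10 - 1*2²)) = -24*(-77 + (-10 - 1*4)) = -24*(-77 + (-10 - 4)) = -24*(-77 - 14) = -24*(-91) = 2184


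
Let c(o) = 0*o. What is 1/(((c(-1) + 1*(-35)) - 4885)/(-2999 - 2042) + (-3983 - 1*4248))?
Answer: -5041/41487551 ≈ -0.00012151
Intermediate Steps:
c(o) = 0
1/(((c(-1) + 1*(-35)) - 4885)/(-2999 - 2042) + (-3983 - 1*4248)) = 1/(((0 + 1*(-35)) - 4885)/(-2999 - 2042) + (-3983 - 1*4248)) = 1/(((0 - 35) - 4885)/(-5041) + (-3983 - 4248)) = 1/((-35 - 4885)*(-1/5041) - 8231) = 1/(-4920*(-1/5041) - 8231) = 1/(4920/5041 - 8231) = 1/(-41487551/5041) = -5041/41487551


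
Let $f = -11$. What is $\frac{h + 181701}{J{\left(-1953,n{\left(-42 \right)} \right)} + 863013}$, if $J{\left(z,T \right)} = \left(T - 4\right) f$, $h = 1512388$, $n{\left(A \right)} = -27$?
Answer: $\frac{1694089}{863354} \approx 1.9622$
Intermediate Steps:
$J{\left(z,T \right)} = 44 - 11 T$ ($J{\left(z,T \right)} = \left(T - 4\right) \left(-11\right) = \left(-4 + T\right) \left(-11\right) = 44 - 11 T$)
$\frac{h + 181701}{J{\left(-1953,n{\left(-42 \right)} \right)} + 863013} = \frac{1512388 + 181701}{\left(44 - -297\right) + 863013} = \frac{1694089}{\left(44 + 297\right) + 863013} = \frac{1694089}{341 + 863013} = \frac{1694089}{863354}$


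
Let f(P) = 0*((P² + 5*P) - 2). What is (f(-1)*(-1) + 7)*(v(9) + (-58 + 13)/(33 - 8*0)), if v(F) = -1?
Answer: -182/11 ≈ -16.545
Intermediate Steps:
f(P) = 0 (f(P) = 0*(-2 + P² + 5*P) = 0)
(f(-1)*(-1) + 7)*(v(9) + (-58 + 13)/(33 - 8*0)) = (0*(-1) + 7)*(-1 + (-58 + 13)/(33 - 8*0)) = (0 + 7)*(-1 - 45/(33 + 0)) = 7*(-1 - 45/33) = 7*(-1 - 45*1/33) = 7*(-1 - 15/11) = 7*(-26/11) = -182/11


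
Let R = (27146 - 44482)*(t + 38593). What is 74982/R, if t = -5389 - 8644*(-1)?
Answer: -37491/362738464 ≈ -0.00010336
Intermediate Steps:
t = 3255 (t = -5389 + 8644 = 3255)
R = -725476928 (R = (27146 - 44482)*(3255 + 38593) = -17336*41848 = -725476928)
74982/R = 74982/(-725476928) = 74982*(-1/725476928) = -37491/362738464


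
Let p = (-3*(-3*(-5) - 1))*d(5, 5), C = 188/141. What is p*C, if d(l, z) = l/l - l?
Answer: 224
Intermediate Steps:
C = 4/3 (C = 188*(1/141) = 4/3 ≈ 1.3333)
d(l, z) = 1 - l
p = 168 (p = (-3*(-3*(-5) - 1))*(1 - 1*5) = (-3*(15 - 1))*(1 - 5) = -3*14*(-4) = -42*(-4) = 168)
p*C = 168*(4/3) = 224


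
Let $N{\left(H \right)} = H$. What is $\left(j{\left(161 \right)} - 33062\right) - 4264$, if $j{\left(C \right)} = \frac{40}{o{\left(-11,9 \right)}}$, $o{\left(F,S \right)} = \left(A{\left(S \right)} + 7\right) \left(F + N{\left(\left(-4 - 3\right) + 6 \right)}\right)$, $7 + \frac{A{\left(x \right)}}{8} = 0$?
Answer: $- \frac{5486912}{147} \approx -37326.0$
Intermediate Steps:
$A{\left(x \right)} = -56$ ($A{\left(x \right)} = -56 + 8 \cdot 0 = -56 + 0 = -56$)
$o{\left(F,S \right)} = 49 - 49 F$ ($o{\left(F,S \right)} = \left(-56 + 7\right) \left(F + \left(\left(-4 - 3\right) + 6\right)\right) = - 49 \left(F + \left(-7 + 6\right)\right) = - 49 \left(F - 1\right) = - 49 \left(-1 + F\right) = 49 - 49 F$)
$j{\left(C \right)} = \frac{10}{147}$ ($j{\left(C \right)} = \frac{40}{49 - -539} = \frac{40}{49 + 539} = \frac{40}{588} = 40 \cdot \frac{1}{588} = \frac{10}{147}$)
$\left(j{\left(161 \right)} - 33062\right) - 4264 = \left(\frac{10}{147} - 33062\right) - 4264 = - \frac{4860104}{147} - 4264 = - \frac{5486912}{147}$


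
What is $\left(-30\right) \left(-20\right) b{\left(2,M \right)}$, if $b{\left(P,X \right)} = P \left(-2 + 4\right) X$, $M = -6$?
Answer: $-14400$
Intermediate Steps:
$b{\left(P,X \right)} = 2 P X$ ($b{\left(P,X \right)} = P 2 X = 2 P X$)
$\left(-30\right) \left(-20\right) b{\left(2,M \right)} = \left(-30\right) \left(-20\right) 2 \cdot 2 \left(-6\right) = 600 \left(-24\right) = -14400$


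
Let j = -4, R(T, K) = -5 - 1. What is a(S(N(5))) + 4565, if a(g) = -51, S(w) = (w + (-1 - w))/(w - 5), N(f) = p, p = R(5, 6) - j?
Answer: 4514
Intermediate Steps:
R(T, K) = -6
p = -2 (p = -6 - 1*(-4) = -6 + 4 = -2)
N(f) = -2
S(w) = -1/(-5 + w)
a(S(N(5))) + 4565 = -51 + 4565 = 4514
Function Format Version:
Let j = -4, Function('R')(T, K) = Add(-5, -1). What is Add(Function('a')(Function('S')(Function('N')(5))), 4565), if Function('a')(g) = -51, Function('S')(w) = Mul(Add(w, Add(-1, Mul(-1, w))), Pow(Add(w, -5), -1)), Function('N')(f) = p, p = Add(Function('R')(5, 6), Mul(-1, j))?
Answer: 4514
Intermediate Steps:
Function('R')(T, K) = -6
p = -2 (p = Add(-6, Mul(-1, -4)) = Add(-6, 4) = -2)
Function('N')(f) = -2
Function('S')(w) = Mul(-1, Pow(Add(-5, w), -1))
Add(Function('a')(Function('S')(Function('N')(5))), 4565) = Add(-51, 4565) = 4514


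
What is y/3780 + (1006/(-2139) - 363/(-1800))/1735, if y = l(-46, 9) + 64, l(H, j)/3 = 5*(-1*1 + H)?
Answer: -7936762951/46760679000 ≈ -0.16973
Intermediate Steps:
l(H, j) = -15 + 15*H (l(H, j) = 3*(5*(-1*1 + H)) = 3*(5*(-1 + H)) = 3*(-5 + 5*H) = -15 + 15*H)
y = -641 (y = (-15 + 15*(-46)) + 64 = (-15 - 690) + 64 = -705 + 64 = -641)
y/3780 + (1006/(-2139) - 363/(-1800))/1735 = -641/3780 + (1006/(-2139) - 363/(-1800))/1735 = -641*1/3780 + (1006*(-1/2139) - 363*(-1/1800))*(1/1735) = -641/3780 + (-1006/2139 + 121/600)*(1/1735) = -641/3780 - 38309/142600*1/1735 = -641/3780 - 38309/247411000 = -7936762951/46760679000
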